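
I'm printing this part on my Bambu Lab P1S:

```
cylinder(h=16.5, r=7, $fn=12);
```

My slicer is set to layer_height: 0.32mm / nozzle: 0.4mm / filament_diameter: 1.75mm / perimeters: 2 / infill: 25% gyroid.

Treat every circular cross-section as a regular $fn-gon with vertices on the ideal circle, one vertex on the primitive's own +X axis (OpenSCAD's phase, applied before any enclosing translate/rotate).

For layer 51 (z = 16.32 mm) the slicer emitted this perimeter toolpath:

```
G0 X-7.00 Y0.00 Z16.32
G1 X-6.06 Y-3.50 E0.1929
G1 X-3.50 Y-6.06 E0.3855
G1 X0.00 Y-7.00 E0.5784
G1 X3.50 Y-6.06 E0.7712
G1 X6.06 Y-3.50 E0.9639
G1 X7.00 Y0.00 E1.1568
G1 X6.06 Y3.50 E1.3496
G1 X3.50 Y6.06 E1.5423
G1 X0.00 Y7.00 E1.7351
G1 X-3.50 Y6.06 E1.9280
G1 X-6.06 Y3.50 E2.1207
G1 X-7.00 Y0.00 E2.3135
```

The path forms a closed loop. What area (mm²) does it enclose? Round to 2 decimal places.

146.95 mm²

Apply the shoelace formula to the sequence of (X, Y) vertices; enclosed area = 146.95 mm².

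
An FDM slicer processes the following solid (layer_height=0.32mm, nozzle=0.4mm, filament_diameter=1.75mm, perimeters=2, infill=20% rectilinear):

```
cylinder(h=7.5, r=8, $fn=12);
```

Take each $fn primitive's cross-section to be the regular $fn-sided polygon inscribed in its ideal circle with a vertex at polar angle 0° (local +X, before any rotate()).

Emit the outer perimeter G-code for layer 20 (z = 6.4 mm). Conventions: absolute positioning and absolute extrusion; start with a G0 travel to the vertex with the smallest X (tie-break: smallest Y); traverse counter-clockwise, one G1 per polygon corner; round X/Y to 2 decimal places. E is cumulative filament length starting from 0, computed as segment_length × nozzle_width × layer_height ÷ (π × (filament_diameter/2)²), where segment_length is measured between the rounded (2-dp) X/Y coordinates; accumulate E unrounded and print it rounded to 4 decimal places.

G0 X-8.00 Y0.00 Z6.40
G1 X-6.93 Y-4.00 E0.2203
G1 X-4.00 Y-6.93 E0.4409
G1 X0.00 Y-8.00 E0.6612
G1 X4.00 Y-6.93 E0.8816
G1 X6.93 Y-4.00 E1.1021
G1 X8.00 Y0.00 E1.3224
G1 X6.93 Y4.00 E1.5428
G1 X4.00 Y6.93 E1.7633
G1 X0.00 Y8.00 E1.9836
G1 X-4.00 Y6.93 E2.2040
G1 X-6.93 Y4.00 E2.4245
G1 X-8.00 Y0.00 E2.6448

At z = 6.4 mm: the cylinder: section is a regular 12-gon, circumradius r=8. The outline is a single polygon with 12 vertices. Extrusion per mm of travel: 0.4 × 0.32 / (π × 0.875²) = 0.053216. Accumulating E over each segment gives final E = 2.6448.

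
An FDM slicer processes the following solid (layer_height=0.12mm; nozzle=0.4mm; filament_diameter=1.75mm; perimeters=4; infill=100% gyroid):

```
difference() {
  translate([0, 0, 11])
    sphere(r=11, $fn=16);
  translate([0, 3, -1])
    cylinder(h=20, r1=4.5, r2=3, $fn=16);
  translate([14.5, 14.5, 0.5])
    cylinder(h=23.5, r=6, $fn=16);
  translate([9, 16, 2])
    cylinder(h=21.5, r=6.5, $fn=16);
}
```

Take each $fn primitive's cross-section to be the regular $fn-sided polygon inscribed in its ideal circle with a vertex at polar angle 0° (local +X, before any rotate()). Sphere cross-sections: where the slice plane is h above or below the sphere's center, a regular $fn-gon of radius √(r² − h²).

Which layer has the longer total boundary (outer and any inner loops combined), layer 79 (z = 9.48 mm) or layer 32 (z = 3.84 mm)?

layer 79 (z = 9.48 mm)

Layer 79 (z = 9.48): the sphere: section is a regular 16-gon, circumradius = √(r²−h²) = √(11²−1.52²) = 10.894 (perimeter = 2·16·10.894·sin(180°/16) = 68.01 mm); the cone at (0, 3): at t=0.524 of its height the radius interpolates to r₁+(r₂−r₁)t = 3.714, giving a regular 16-gon of that circumradius (perimeter = 2·16·3.714·sin(180°/16) = 23.19 mm); the cylinder at (14.5, 14.5): section is a regular 16-gon, circumradius r=6 (perimeter = 2·16·6.000·sin(180°/16) = 37.46 mm); the r=6.5 cylinder at (9, 16) gives a regular 16-gon of circumradius 6.5 (constant along its height) (perimeter = 2·16·6.500·sin(180°/16) = 40.58 mm); Subtracting the remaining from the first: starting from the r=11 sphere, the cone at (0, 3) lies wholly inside it (removes its full 42.23 mm² and its 23.19 mm outline becomes a hole wall); the r=6 cylinder at (14.5, 14.5) misses the remaining region (no effect); the r=6.5 cylinder at (9, 16) misses the remaining region (no effect) — boundary (outer + 1 inner loop) = 91.20 mm. So its perimeter = 91.20 mm. Layer 32 (z = 3.84): the sphere: section is a regular 16-gon, circumradius = √(r²−h²) = √(11²−7.16²) = 8.351 (perimeter = 2·16·8.351·sin(180°/16) = 52.13 mm); the cone at (0, 3) contributes a regular 16-gon of circumradius 4.137 (interpolated between r1=4.5 and r2=3 at t=0.242) (perimeter = 2·16·4.137·sin(180°/16) = 25.83 mm); the cylinder at (14.5, 14.5): section is a regular 16-gon, circumradius r=6 (perimeter = 2·16·6.000·sin(180°/16) = 37.46 mm); the r=6.5 cylinder at (9, 16) contributes a regular 16-gon of circumradius 6.5 (perimeter = 2·16·6.500·sin(180°/16) = 40.58 mm); Taking the first minus the rest: starting from the r=11 sphere, the cone at (0, 3) lies wholly inside it (removes its full 52.40 mm² and its 25.83 mm outline becomes a hole wall); the r=6 cylinder at (14.5, 14.5) misses the remaining region (no effect); the r=6.5 cylinder at (9, 16) misses the remaining region (no effect) — boundary (outer + 1 inner loop) = 77.96 mm. So its perimeter = 77.96 mm. Layer 79 is larger (91.20 vs 77.96 mm).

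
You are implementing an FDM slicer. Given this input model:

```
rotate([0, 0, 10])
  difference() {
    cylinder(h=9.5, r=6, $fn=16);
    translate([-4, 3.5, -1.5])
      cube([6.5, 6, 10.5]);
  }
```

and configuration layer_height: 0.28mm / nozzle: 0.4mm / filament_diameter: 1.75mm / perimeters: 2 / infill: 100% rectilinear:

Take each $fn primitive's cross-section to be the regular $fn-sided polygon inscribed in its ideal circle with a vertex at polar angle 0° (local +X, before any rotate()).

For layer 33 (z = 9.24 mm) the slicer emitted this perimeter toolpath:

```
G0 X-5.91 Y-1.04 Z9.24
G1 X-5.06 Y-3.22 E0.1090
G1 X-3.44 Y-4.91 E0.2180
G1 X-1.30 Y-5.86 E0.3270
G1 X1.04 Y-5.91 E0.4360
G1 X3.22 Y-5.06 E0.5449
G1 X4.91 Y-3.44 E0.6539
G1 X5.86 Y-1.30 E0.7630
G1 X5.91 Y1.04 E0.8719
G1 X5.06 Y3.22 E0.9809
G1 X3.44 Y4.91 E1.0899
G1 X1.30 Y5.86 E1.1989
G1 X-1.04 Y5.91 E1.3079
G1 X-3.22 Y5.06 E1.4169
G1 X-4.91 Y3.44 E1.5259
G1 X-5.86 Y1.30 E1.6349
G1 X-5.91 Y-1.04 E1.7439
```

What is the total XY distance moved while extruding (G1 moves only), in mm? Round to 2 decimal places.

Sum the Euclidean lengths of each G1 segment: total = 37.45 mm.

37.45 mm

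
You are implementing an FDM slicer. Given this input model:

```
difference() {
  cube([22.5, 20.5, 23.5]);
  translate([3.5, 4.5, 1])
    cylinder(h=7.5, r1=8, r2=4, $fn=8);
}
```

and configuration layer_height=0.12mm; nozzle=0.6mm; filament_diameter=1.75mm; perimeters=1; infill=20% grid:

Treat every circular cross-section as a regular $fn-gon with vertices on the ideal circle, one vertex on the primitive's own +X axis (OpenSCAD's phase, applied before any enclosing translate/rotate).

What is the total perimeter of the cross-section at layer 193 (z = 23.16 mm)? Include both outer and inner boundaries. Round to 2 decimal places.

86.00 mm

At z = 23.16 mm: the cube is present — its section is the full 22.5×20.5 rectangle (perimeter 86.00 mm); the cone at (3.5, 4.5) is not intersected at this z (z outside [1, 8.5]); Taking the first minus the rest: none of the subtracted shapes is present at this height, so the 22.5×20.5 cube is unchanged — boundary = 86.00 mm. Overall, the cross-section is a single solid region. Total boundary length (outer) = 86.00 mm.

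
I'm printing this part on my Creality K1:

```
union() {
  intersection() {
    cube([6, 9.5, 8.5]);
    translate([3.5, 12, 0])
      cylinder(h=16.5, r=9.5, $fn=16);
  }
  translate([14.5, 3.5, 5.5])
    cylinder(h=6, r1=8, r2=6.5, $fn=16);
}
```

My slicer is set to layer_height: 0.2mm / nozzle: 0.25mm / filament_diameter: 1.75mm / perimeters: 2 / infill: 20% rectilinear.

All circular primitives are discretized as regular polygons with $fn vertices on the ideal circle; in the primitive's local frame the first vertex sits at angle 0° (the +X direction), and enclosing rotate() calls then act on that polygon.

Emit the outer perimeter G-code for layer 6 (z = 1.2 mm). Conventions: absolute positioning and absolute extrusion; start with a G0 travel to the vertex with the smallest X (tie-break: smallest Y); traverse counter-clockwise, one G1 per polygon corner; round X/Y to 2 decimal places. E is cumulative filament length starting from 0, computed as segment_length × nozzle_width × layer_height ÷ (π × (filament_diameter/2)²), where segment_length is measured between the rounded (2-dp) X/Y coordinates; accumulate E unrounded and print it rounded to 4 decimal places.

G0 X0.00 Y3.20 Z1.20
G1 X3.50 Y2.50 E0.0742
G1 X6.00 Y3.00 E0.1272
G1 X6.00 Y9.50 E0.2623
G1 X0.00 Y9.50 E0.3870
G1 X0.00 Y3.20 E0.5180

At z = 1.2 mm: the cube (footprint 6×9.5) is included at this height; the cylinder at (3.5, 12): section is a regular 16-gon, circumradius r=9.5; Keeping only the common overlap: the r=9.5 cylinder at (3.5, 12) partially overlaps the 6×9.5 cube; clipping to the common part keeps 40.16 mm² — 1 connected region; the cone at (14.5, 3.5) does not reach this height (z outside [5.5, 11.5]); Merging all regions: only that combined region is present, so the union is just that shape — 1 connected region. The outline is a single polygon with 5 vertices. Extrusion per mm of travel: 0.25 × 0.2 / (π × 0.875²) = 0.020788. Accumulating E over each segment gives final E = 0.5180.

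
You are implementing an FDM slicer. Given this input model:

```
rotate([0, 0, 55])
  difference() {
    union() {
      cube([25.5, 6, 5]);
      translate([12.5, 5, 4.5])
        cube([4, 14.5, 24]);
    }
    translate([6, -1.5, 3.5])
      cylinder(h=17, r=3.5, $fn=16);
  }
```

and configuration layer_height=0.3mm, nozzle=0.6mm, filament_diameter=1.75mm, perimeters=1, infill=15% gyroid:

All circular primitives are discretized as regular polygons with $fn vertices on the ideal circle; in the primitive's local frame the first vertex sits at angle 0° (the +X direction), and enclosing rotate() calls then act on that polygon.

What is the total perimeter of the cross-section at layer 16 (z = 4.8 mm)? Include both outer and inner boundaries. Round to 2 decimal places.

At z = 4.8 mm: the cube is present — its section is the full 25.5×6 rectangle (perimeter 63.00 mm); the cube at (12.5, 5) is present — its section is the full 4×14.5 rectangle (perimeter 37.00 mm); Merging all regions: the regions partially overlap (shared area 4.00 mm²), so the edge portions inside another operand are dropped and the merged outline is re-measured after clipping — boundary = 90.00 mm; the r=3.5 cylinder at (6, -1.5) contributes a regular 16-gon of circumradius 3.5 (perimeter = 2·16·3.500·sin(180°/16) = 21.85 mm); Taking the first minus the rest: starting from that combined region, the r=3.5 cylinder at (6, -1.5) partially overlaps it — only the 8.71 mm² overlap (of its 37.50 mm²) is removed, clipping the outline — boundary = 91.55 mm; (whole slice rotated 55° about Z — lengths, areas and connectivity unchanged). Overall, the cross-section is a single solid region. Total boundary length (outer) = 91.55 mm.

91.55 mm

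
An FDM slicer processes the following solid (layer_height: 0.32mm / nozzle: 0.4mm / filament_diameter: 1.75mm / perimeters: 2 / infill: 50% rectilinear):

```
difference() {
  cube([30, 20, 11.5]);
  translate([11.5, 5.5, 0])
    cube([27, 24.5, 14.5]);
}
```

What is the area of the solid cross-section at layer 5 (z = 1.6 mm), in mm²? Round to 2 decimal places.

331.75 mm²

At z = 1.6 mm: the cube is present — its section is the full 30×20 rectangle (area 600.00 mm²); the cube at (11.5, 5.5) is present — its section is the full 27×24.5 rectangle (area 661.50 mm²); Subtracting the remaining from the first: starting from the 30×20 cube (600.00 mm²), the 27×24.5 cube at (11.5, 5.5) partially overlaps it — only the 268.25 mm² overlap (of its 661.50 mm²) is removed, clipping the outline — area = 331.75 mm². Overall, the cross-section is a single solid region. Net area = 331.75 mm².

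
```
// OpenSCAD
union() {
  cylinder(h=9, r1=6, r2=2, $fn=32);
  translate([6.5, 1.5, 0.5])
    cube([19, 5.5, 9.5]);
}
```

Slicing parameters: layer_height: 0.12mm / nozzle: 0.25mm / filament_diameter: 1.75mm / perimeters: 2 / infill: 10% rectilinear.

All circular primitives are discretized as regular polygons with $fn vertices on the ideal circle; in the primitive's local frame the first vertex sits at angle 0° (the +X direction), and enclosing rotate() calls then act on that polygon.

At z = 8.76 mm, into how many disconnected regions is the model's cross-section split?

At z = 8.76 mm: the cone: at t=0.973 of its height the radius interpolates to r₁+(r₂−r₁)t = 2.107, giving a regular 32-gon of that circumradius; the 19×5.5 cube at (6.5, 1.5) contributes its full rectangle; Taking the union: the 2 present regions are separate (no shared area or edge), so areas and boundary lengths simply add and each stays a separate island — 2 connected regions. The result has 2 disconnected regions.

2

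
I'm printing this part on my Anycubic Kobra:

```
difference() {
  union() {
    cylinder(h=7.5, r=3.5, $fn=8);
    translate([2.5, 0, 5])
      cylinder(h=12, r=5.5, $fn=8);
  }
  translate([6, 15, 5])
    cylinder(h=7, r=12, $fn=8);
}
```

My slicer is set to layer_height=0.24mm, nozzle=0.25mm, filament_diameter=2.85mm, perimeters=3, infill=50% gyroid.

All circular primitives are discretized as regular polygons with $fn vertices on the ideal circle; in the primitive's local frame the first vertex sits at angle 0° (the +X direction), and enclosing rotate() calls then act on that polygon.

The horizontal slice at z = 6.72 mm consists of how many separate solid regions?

1

At z = 6.72 mm: the r=3.5 cylinder contributes a regular 8-gon of circumradius 3.5; the r=5.5 cylinder at (2.5, 0) gives a regular 8-gon of circumradius 5.5 (constant along its height); Merging all regions: the regions partially overlap (shared area 32.05 mm²), so overlapping operands fuse into one piece — 1 connected region; the cylinder at (6, 15): section is a regular 8-gon, circumradius r=12; Subtracting the remaining from the first: starting from that combined region, the r=12 cylinder at (6, 15) partially overlaps it — only the 4.78 mm² overlap (of its 407.29 mm²) is removed, clipping the outline — 1 connected region. The result has 1 disconnected region.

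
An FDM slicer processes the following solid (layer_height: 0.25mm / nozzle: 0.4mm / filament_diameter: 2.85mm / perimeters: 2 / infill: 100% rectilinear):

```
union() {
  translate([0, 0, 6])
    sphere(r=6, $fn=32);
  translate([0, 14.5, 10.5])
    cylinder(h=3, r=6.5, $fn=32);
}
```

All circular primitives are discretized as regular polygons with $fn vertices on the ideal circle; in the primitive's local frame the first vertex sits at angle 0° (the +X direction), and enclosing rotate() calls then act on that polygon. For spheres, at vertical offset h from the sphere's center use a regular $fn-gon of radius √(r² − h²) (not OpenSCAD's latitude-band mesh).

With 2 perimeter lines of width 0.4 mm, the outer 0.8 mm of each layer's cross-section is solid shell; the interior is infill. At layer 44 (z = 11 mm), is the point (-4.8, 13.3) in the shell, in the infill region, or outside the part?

At z = 11 mm: the r=6 sphere slices to a regular 32-gon of circumradius 3.317 (√(r²−h²) with h=5 from center); the cylinder at (0, 14.5): section is a regular 32-gon, circumradius r=6.5; Taking the union: the 2 present regions are separate (no shared area or edge), so areas and boundary lengths simply add and each stays a separate island — 2 connected regions. Overall, the cross-section has 2 separate islands. The nearest boundary edge runs (-6.01, 12.01)→(-6.38, 13.23); distance from the point to it = 1.53 mm. (Shell/infill is judged within the island containing the point — the largest one.) The point is inside the cross-section and 1.53 mm from the nearest boundary — more than the 0.8 mm shell width (2 × 0.4), so it's in the infill interior.

infill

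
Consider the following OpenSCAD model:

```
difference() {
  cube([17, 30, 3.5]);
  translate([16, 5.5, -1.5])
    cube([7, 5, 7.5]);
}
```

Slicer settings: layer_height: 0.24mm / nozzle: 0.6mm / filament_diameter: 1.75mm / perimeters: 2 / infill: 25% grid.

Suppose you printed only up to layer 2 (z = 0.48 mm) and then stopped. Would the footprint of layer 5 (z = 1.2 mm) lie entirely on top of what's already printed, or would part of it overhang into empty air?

entirely on top

Compare the two slices. At z = 0.48: the cube is present — its section is the full 17×30 rectangle (area 510.00 mm²); the cube at (16, 5.5) is present — its section is the full 7×5 rectangle (area 35.00 mm²); Taking the first minus the rest: starting from the 17×30 cube (510.00 mm²), the 7×5 cube at (16, 5.5) partially overlaps it — only the 5.00 mm² overlap (of its 35.00 mm²) is removed, clipping the outline — area = 505.00 mm². At z = 1.2: the cube is present — its section is the full 17×30 rectangle (area 510.00 mm²); the cube at (16, 5.5) (footprint 7×5) is included at this height (area 35.00 mm²); After the difference (first − rest): starting from the 17×30 cube (510.00 mm²), the 7×5 cube at (16, 5.5) partially overlaps it — only the 5.00 mm² overlap (of its 35.00 mm²) is removed, clipping the outline — area = 505.00 mm². Checking containment: the cross-section at z = 1.2 is a subset of the cross-section at z = 0.48.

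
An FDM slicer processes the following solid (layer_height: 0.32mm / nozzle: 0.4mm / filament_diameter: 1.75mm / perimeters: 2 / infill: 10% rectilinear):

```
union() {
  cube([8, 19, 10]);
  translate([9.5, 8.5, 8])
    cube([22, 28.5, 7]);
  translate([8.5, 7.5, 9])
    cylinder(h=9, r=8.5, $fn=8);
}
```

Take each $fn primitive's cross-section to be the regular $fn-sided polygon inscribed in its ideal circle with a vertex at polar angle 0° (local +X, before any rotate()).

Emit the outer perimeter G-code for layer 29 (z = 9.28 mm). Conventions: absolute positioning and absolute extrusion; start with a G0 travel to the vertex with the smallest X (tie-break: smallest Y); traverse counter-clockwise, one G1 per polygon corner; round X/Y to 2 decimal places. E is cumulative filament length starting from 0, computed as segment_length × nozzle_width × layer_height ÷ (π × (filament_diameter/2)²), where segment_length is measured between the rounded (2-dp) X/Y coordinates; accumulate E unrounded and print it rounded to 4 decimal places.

G0 X0.00 Y0.00 Z9.28
G1 X6.09 Y0.00 E0.3241
G1 X8.50 Y-1.00 E0.4629
G1 X14.51 Y1.49 E0.8091
G1 X17.00 Y7.50 E1.1553
G1 X16.59 Y8.50 E1.2128
G1 X31.50 Y8.50 E2.0063
G1 X31.50 Y37.00 E3.5230
G1 X9.50 Y37.00 E4.6937
G1 X9.50 Y15.59 E5.8331
G1 X8.50 Y16.00 E5.8906
G1 X8.00 Y15.79 E5.9194
G1 X8.00 Y19.00 E6.0903
G1 X0.00 Y19.00 E6.5160
G1 X0.00 Y0.00 E7.5271

At z = 9.28 mm: the cube (footprint 8×19) is included at this height; the cube at (9.5, 8.5) is present — its section is the full 22×28.5 rectangle; the r=8.5 cylinder at (8.5, 7.5) contributes a regular 8-gon of circumradius 8.5; Combining (union): the regions partially overlap (shared area 128.52 mm²), so overlapping operands fuse into one piece — 1 connected region. The outline is a single polygon with 14 vertices. Extrusion per mm of travel: 0.4 × 0.32 / (π × 0.875²) = 0.053216. Accumulating E over each segment gives final E = 7.5271.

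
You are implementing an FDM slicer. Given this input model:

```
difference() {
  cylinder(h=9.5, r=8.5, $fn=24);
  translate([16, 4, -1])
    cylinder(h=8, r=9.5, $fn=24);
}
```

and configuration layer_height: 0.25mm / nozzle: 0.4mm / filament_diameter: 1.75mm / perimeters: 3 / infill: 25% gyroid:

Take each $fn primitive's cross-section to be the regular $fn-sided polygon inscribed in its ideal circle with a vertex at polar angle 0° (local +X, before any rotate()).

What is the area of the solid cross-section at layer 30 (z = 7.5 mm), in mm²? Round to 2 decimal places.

224.40 mm²

At z = 7.5 mm: the r=8.5 cylinder gives a regular 24-gon of circumradius 8.5 (constant along its height) (area = (24/2)·8.500²·sin(360°/24) = 224.40 mm²); the cylinder at (16, 4) is absent (z outside [-1, 7]); After the difference (first − rest): none of the subtracted shapes is present at this height, so the r=8.5 cylinder is unchanged — area = 224.40 mm². Overall, the cross-section is a single solid region. Net area = 224.40 mm².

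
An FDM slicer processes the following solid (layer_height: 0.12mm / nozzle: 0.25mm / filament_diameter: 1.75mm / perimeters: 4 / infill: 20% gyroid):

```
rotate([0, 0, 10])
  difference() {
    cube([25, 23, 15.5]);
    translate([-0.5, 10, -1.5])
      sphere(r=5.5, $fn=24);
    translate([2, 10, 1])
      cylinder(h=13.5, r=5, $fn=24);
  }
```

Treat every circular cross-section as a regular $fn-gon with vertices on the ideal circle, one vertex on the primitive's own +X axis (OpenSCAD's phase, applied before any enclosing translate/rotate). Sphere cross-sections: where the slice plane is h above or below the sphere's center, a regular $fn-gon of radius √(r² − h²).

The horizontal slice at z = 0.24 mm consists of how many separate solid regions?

At z = 0.24 mm: the 25×23 cube contributes its full rectangle; the r=5.5 sphere at (-0.5, 10) contributes a regular 24-gon of circumradius √(5.5²−1.74²) = 5.218; the cylinder at (2, 10) is not intersected at this z (z outside [1, 14.5]); Subtracting the remaining from the first: starting from the 25×23 cube, the r=5.5 sphere at (-0.5, 10) partially overlaps it — only the 37.09 mm² overlap (of its 84.55 mm²) is removed, clipping the outline — 1 connected region; (rotated 10° about Z; rotation is an isometry so areas/perimeters/island counts are preserved). The result has 1 disconnected region.

1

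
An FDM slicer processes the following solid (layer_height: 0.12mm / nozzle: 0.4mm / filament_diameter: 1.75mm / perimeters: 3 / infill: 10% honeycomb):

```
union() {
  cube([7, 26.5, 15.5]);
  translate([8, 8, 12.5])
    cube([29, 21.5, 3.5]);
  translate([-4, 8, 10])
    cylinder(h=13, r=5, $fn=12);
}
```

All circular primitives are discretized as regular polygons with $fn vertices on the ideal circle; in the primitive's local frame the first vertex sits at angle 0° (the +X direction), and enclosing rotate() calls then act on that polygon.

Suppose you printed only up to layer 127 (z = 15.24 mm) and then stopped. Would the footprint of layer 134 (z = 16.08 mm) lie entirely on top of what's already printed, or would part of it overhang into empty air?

Compare the two slices. At z = 15.24: the cube (footprint 7×26.5) is included at this height (area 185.50 mm²); the cube at (8, 8) is present — its section is the full 29×21.5 rectangle (area 623.50 mm²); the r=5 cylinder at (-4, 8) contributes a regular 12-gon of circumradius 5 (area = (12/2)·5.000²·sin(360°/12) = 75.00 mm²); Combining (union): the regions partially overlap — summed areas 884.00 mm² minus the doubly-counted overlap 3.43 mm² gives 880.57 mm² — area = 880.57 mm². At z = 16.08: the cube does not reach this height (z outside [0, 15.5]); the cube at (8, 8) does not reach this height (z outside [12.5, 16]); the r=5 cylinder at (-4, 8) gives a regular 12-gon of circumradius 5 (constant along its height) (area = (12/2)·5.000²·sin(360°/12) = 75.00 mm²); Combining (union): only the r=5 cylinder at (-4, 8) is present, so the union is just that shape — area = 75.00 mm². Checking containment: the cross-section at z = 16.08 is a subset of the cross-section at z = 15.24.

entirely on top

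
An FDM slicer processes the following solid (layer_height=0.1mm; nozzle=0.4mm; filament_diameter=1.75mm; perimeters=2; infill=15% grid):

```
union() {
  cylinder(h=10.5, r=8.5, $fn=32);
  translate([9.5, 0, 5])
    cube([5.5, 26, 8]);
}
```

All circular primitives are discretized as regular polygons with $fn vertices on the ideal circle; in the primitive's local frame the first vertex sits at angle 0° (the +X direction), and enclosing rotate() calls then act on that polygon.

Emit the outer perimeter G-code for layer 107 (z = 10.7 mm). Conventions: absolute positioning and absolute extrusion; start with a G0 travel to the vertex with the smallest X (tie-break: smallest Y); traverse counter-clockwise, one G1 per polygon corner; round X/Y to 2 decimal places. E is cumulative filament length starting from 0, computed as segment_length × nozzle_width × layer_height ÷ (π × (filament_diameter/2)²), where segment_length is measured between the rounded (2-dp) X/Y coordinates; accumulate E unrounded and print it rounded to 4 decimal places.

G0 X9.50 Y0.00 Z10.70
G1 X15.00 Y0.00 E0.0915
G1 X15.00 Y26.00 E0.5238
G1 X9.50 Y26.00 E0.6153
G1 X9.50 Y0.00 E1.0477

At z = 10.7 mm: the cylinder is absent (z outside [0, 10.5]); the cube at (9.5, 0) is present — its section is the full 5.5×26 rectangle; Merging all regions: only the 5.5×26 cube at (9.5, 0) is present, so the union is just that shape — 1 connected region. The outline is a single polygon with 4 vertices. Extrusion per mm of travel: 0.4 × 0.1 / (π × 0.875²) = 0.016630. Accumulating E over each segment gives final E = 1.0477.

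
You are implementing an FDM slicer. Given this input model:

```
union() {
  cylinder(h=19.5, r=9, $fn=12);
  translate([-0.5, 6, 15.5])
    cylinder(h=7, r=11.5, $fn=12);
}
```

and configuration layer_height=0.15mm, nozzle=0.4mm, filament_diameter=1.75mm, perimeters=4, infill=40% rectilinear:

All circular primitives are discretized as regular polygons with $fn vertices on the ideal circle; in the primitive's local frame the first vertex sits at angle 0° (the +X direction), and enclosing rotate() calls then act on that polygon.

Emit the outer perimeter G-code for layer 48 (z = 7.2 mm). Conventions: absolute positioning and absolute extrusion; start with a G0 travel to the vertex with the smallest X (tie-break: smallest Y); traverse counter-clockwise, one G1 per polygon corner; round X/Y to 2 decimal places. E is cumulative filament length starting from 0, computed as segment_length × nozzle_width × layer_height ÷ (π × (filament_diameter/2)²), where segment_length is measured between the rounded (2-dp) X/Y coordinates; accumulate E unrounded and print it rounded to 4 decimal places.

G0 X-9.00 Y0.00 Z7.20
G1 X-7.79 Y-4.50 E0.1162
G1 X-4.50 Y-7.79 E0.2323
G1 X0.00 Y-9.00 E0.3485
G1 X4.50 Y-7.79 E0.4648
G1 X7.79 Y-4.50 E0.5808
G1 X9.00 Y0.00 E0.6971
G1 X7.79 Y4.50 E0.8133
G1 X4.50 Y7.79 E0.9294
G1 X0.00 Y9.00 E1.0456
G1 X-4.50 Y7.79 E1.1619
G1 X-7.79 Y4.50 E1.2779
G1 X-9.00 Y0.00 E1.3942

At z = 7.2 mm: the r=9 cylinder contributes a regular 12-gon of circumradius 9; the cylinder at (-0.5, 6) is not intersected at this z (z outside [15.5, 22.5]); Combining (union): only the r=9 cylinder is present, so the union is just that shape — 1 connected region. The outline is a single polygon with 12 vertices. Extrusion per mm of travel: 0.4 × 0.15 / (π × 0.875²) = 0.024945. Accumulating E over each segment gives final E = 1.3942.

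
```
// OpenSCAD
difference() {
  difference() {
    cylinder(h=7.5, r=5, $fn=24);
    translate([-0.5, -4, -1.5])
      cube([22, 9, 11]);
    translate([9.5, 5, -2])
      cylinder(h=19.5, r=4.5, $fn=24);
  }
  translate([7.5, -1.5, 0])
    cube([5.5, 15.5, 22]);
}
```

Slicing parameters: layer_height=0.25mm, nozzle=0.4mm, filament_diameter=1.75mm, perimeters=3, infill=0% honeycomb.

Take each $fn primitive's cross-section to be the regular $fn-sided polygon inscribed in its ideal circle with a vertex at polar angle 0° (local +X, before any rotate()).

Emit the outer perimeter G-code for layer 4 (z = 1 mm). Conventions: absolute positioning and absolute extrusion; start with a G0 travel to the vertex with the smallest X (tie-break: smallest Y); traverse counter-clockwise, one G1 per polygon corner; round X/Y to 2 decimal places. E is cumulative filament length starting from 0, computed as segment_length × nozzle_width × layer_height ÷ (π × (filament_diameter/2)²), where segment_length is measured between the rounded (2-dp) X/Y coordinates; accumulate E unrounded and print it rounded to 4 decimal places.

G0 X-5.00 Y0.00 Z1.00
G1 X-4.83 Y-1.29 E0.0541
G1 X-4.33 Y-2.50 E0.1085
G1 X-3.54 Y-3.54 E0.1628
G1 X-2.50 Y-4.33 E0.2171
G1 X-1.29 Y-4.83 E0.2716
G1 X0.00 Y-5.00 E0.3257
G1 X1.29 Y-4.83 E0.3797
G1 X2.50 Y-4.33 E0.4342
G1 X2.93 Y-4.00 E0.4567
G1 X-0.50 Y-4.00 E0.5993
G1 X-0.50 Y4.93 E0.9706
G1 X-1.29 Y4.83 E1.0037
G1 X-2.50 Y4.33 E1.0581
G1 X-3.54 Y3.54 E1.1124
G1 X-4.33 Y2.50 E1.1667
G1 X-4.83 Y1.29 E1.2211
G1 X-5.00 Y0.00 E1.2752

At z = 1 mm: the r=5 cylinder contributes a regular 24-gon of circumradius 5; the 22×9 cube at (-0.5, -4) contributes its full rectangle; the r=4.5 cylinder at (9.5, 5) contributes a regular 24-gon of circumradius 4.5; After the difference (first − rest): starting from the r=5 cylinder, the 22×9 cube at (-0.5, -4) partially overlaps it — only the 41.35 mm² overlap (of its 198.00 mm²) is removed, clipping the outline; the r=4.5 cylinder at (9.5, 5) misses the remaining region (no effect) — 1 connected region; the 5.5×15.5 cube at (7.5, -1.5) contributes its full rectangle; Subtracting the remaining from the first: starting from that combined region, the 5.5×15.5 cube at (7.5, -1.5) misses the remaining region (no effect) — 1 connected region. The outline is a single polygon with 17 vertices. Extrusion per mm of travel: 0.4 × 0.25 / (π × 0.875²) = 0.041575. Accumulating E over each segment gives final E = 1.2752.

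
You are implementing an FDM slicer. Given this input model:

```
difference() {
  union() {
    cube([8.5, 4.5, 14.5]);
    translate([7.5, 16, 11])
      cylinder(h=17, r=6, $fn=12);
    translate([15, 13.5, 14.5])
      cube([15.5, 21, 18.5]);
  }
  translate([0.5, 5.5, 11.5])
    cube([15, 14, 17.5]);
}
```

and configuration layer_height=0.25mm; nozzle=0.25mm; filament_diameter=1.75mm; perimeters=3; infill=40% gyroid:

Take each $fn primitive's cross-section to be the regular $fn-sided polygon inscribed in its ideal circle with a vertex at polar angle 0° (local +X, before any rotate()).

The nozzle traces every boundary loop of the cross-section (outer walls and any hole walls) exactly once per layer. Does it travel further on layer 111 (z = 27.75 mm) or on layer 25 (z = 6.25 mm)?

layer 111 (z = 27.75 mm)

Layer 111 (z = 27.75): the cube is absent (z outside [0, 14.5]); the r=6 cylinder at (7.5, 16) contributes a regular 12-gon of circumradius 6 (perimeter = 2·12·6.000·sin(180°/12) = 37.27 mm); the cube at (15, 13.5) is present — its section is the full 15.5×21 rectangle (perimeter 73.00 mm); Combining (union): the 2 present regions are separate (no shared area or edge), so areas and boundary lengths simply add and each stays a separate island — boundary = 110.27 mm; the cube at (0.5, 5.5) is present — its section is the full 15×14 rectangle (perimeter 58.00 mm); Taking the first minus the rest: starting from that combined region, the 15×14 cube at (0.5, 5.5) partially overlaps it — only the 95.53 mm² overlap (of its 210.00 mm²) is removed, clipping the outline — boundary = 93.40 mm. So its perimeter = 93.40 mm. Layer 25 (z = 6.25): the cube is present — its section is the full 8.5×4.5 rectangle (perimeter 26.00 mm); the cylinder at (7.5, 16) does not reach this height (z outside [11, 28]); the cube at (15, 13.5) is absent (z outside [14.5, 33]); Combining (union): only the 8.5×4.5 cube is present, so the union is just that shape — boundary = 26.00 mm; the cube at (0.5, 5.5) is absent (z outside [11.5, 29]); After the difference (first − rest): none of the subtracted shapes is present at this height, so that combined region is unchanged — boundary = 26.00 mm. So its perimeter = 26.00 mm. Layer 111 is larger (93.40 vs 26.00 mm).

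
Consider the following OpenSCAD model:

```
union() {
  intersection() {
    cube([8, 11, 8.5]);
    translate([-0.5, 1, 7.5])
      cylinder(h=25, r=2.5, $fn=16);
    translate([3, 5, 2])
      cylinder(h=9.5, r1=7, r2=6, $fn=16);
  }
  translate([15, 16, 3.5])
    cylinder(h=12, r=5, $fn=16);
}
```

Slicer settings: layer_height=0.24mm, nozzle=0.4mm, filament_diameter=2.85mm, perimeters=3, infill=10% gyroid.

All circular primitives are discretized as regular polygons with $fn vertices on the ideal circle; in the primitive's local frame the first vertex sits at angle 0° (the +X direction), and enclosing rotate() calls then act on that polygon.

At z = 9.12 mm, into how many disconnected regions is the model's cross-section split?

At z = 9.12 mm: the cube is not intersected at this z (z outside [0, 8.5]); the r=2.5 cylinder at (-0.5, 1) gives a regular 16-gon of circumradius 2.5 (constant along its height); the cone at (3, 5) (r1=7→r2=6) has section circumradius 6.251 here — a regular 16-gon; Taking the intersection: at least one operand is absent at this height, so nothing remains; the r=5 cylinder at (15, 16) contributes a regular 16-gon of circumradius 5; Taking the union: only the r=5 cylinder at (15, 16) is present, so the union is just that shape — 1 connected region. The result has 1 disconnected region.

1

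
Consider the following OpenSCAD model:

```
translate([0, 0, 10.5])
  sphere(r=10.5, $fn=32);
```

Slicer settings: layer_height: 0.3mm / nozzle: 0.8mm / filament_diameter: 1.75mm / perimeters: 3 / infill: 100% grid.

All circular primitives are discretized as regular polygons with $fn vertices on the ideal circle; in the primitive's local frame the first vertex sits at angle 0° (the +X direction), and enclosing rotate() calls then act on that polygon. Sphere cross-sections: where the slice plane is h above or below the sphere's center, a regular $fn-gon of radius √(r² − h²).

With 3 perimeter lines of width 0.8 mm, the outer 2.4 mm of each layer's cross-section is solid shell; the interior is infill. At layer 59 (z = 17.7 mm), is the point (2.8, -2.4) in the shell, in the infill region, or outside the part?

infill

At z = 17.7 mm: the sphere: section is a regular 32-gon, circumradius = √(r²−h²) = √(10.5²−7.2²) = 7.643. Overall, the cross-section is a single solid region. The nearest boundary edge runs (5.40, -5.40)→(6.35, -4.25); distance from the point to it = 3.92 mm. The point is inside the cross-section and 3.92 mm from the nearest boundary — more than the 2.4 mm shell width (3 × 0.8), so it's in the infill interior.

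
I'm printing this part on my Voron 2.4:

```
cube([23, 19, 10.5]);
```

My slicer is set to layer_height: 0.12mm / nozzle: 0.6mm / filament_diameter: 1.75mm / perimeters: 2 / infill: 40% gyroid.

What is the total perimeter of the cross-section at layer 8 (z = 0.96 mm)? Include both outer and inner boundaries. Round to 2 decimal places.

At z = 0.96 mm: the 23×19 cube contributes its full rectangle (perimeter 84.00 mm). Overall, the cross-section is a single solid region. Total boundary length (outer) = 84.00 mm.

84.00 mm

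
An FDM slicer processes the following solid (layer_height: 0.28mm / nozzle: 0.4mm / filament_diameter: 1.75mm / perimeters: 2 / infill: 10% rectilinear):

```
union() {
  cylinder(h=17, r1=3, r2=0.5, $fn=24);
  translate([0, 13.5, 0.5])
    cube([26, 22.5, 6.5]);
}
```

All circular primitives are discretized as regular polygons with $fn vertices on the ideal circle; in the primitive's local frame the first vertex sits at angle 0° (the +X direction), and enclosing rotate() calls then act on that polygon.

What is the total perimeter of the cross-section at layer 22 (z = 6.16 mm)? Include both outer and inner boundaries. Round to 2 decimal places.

110.12 mm

At z = 6.16 mm: the cone contributes a regular 24-gon of circumradius 2.094 (interpolated between r1=3 and r2=0.5 at t=0.362) (perimeter = 2·24·2.094·sin(180°/24) = 13.12 mm); the 26×22.5 cube at (0, 13.5) contributes its full rectangle (perimeter 97.00 mm); Taking the union: the 2 present regions are separate (no shared area or edge), so areas and boundary lengths simply add and each stays a separate island — boundary = 110.12 mm. Overall, the cross-section has 2 separate islands. Total boundary length (outer) = 110.12 mm.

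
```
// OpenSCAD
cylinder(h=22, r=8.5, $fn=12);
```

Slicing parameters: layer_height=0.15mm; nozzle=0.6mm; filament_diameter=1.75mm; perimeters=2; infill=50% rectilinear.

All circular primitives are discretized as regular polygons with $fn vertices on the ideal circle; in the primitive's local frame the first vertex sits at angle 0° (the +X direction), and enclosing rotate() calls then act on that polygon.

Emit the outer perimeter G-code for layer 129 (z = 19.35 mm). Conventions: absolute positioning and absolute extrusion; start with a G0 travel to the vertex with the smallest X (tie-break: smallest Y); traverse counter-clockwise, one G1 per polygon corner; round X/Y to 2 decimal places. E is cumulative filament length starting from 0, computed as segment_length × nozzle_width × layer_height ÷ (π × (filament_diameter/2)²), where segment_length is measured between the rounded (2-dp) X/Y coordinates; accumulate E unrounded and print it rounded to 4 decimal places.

G0 X-8.50 Y0.00 Z19.35
G1 X-7.36 Y-4.25 E0.1646
G1 X-4.25 Y-7.36 E0.3292
G1 X0.00 Y-8.50 E0.4939
G1 X4.25 Y-7.36 E0.6585
G1 X7.36 Y-4.25 E0.8231
G1 X8.50 Y0.00 E0.9877
G1 X7.36 Y4.25 E1.1524
G1 X4.25 Y7.36 E1.3169
G1 X0.00 Y8.50 E1.4816
G1 X-4.25 Y7.36 E1.6462
G1 X-7.36 Y4.25 E1.8108
G1 X-8.50 Y0.00 E1.9755

At z = 19.35 mm: the r=8.5 cylinder gives a regular 12-gon of circumradius 8.5 (constant along its height). The outline is a single polygon with 12 vertices. Extrusion per mm of travel: 0.6 × 0.15 / (π × 0.875²) = 0.037418. Accumulating E over each segment gives final E = 1.9755.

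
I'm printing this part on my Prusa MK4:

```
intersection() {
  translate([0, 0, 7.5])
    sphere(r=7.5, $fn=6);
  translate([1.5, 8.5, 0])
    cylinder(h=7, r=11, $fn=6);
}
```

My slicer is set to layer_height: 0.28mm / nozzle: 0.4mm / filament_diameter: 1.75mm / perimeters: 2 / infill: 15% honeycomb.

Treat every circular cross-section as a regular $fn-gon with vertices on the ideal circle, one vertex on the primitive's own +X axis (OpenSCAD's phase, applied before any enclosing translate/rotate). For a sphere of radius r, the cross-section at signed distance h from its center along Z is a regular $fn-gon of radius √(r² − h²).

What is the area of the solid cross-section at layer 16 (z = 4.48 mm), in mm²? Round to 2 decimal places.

70.14 mm²

At z = 4.48 mm: the r=7.5 sphere contributes a regular 6-gon of circumradius √(7.5²−3.02²) = 6.865 (area = (6/2)·6.865²·sin(360°/6) = 122.45 mm²); the cylinder at (1.5, 8.5): section is a regular 6-gon, circumradius r=11 (area = (6/2)·11.000²·sin(360°/6) = 314.37 mm²); Taking the intersection: the r=11 cylinder at (1.5, 8.5) partially overlaps the r=7.5 sphere; clipping to the common part keeps 70.14 mm² — area = 70.14 mm². Overall, the cross-section is a single solid region. Net area = 70.14 mm².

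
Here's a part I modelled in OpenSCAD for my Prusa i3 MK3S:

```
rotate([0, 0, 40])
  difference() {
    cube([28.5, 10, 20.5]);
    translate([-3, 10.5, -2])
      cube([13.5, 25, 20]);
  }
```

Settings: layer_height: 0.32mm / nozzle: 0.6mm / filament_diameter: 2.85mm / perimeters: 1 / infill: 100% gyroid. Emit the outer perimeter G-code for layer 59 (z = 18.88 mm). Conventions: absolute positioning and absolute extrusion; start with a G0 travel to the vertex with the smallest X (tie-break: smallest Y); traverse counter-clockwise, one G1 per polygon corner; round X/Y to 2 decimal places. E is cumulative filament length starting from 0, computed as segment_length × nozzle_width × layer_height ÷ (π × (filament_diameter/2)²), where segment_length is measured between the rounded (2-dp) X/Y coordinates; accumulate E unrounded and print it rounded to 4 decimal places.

G0 X-6.43 Y7.66 Z18.88
G1 X0.00 Y0.00 E0.3010
G1 X21.83 Y18.32 E1.1587
G1 X15.40 Y25.98 E1.4597
G1 X-6.43 Y7.66 E2.3174

At z = 18.88 mm: the cube is present — its section is the full 28.5×10 rectangle; the cube at (-3, 10.5) does not reach this height (z outside [-2, 18]); After the difference (first − rest): none of the subtracted shapes is present at this height, so the 28.5×10 cube is unchanged — 1 connected region; (whole slice rotated 40° about Z — lengths, areas and connectivity unchanged). The outline is a single polygon with 4 vertices. Extrusion per mm of travel: 0.6 × 0.32 / (π × 1.425²) = 0.030097. Accumulating E over each segment gives final E = 2.3174.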